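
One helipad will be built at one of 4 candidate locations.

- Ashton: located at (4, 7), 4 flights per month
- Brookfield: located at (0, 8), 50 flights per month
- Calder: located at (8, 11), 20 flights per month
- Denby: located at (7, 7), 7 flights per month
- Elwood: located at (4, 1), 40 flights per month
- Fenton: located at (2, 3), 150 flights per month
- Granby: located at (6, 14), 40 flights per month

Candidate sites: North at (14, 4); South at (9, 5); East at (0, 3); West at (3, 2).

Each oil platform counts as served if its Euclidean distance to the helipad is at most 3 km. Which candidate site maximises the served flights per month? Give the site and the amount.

West, covering 190

Coverage radius r = 3 km; a point is covered iff (Δx)²+(Δy)² ≤ 3² = 9.
  North (14, 4): covers {none} → 0
  South (9, 5): covers {Denby} → 7
  East (0, 3): covers {Fenton} → 150
  West (3, 2): covers {Elwood, Fenton} → 190
Maximum coverage at West: 190 flights per month.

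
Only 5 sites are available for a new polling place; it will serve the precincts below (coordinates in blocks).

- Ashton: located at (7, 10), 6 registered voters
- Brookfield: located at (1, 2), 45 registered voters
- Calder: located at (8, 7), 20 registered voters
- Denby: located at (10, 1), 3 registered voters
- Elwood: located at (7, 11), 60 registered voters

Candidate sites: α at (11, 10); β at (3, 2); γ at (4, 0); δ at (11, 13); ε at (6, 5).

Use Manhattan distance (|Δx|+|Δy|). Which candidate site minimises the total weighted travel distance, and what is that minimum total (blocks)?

Total weighted distance at each candidate:
  α (11, 10): total = 1284
  β (3, 2): total = 1166
  γ (4, 0): total = 1384
  δ (11, 13): total = 1566
  ε (6, 5): total = 920
Minimum is at ε with total 920 blocks.

ε, total 920 blocks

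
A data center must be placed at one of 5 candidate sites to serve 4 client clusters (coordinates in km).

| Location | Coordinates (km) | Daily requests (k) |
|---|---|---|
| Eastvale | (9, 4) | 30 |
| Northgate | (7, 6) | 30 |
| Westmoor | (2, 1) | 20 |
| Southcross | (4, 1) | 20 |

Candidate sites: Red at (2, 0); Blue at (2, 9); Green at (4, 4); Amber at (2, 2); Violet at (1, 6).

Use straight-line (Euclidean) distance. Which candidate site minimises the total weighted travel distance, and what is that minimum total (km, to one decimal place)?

Total weighted distance at each candidate:
  Red (2, 0): total = 540.9
  Blue (2, 9): total = 757.9
  Green (4, 4): total = 390.3
  Amber (2, 2): total = 475.2
  Violet (1, 6): total = 646.0
Minimum is at Green with total 390.3 km.

Green, total 390.3 km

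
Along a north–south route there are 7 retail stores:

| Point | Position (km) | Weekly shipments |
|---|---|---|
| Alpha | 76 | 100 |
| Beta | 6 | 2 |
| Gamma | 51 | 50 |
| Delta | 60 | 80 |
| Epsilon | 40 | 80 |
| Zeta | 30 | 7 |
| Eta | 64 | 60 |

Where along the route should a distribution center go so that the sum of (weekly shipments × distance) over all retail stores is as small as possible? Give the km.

For a sum of weighted absolute distances on a line, the optimum is the weighted median (not the mean). Total weight W = 379; half-weight = 189.5.
Sort by position and accumulate weight:
  km 6 (Beta, w=2) → cum 2
  km 30 (Zeta, w=7) → cum 9
  km 40 (Epsilon, w=80) → cum 89
  km 51 (Gamma, w=50) → cum 139
  km 60 (Delta, w=80) → cum 219  ≥ 189.5 → median here
  km 64 (Eta, w=60) → cum 279
  km 76 (Alpha, w=100) → cum 379
Optimal location: km 60.

x = 60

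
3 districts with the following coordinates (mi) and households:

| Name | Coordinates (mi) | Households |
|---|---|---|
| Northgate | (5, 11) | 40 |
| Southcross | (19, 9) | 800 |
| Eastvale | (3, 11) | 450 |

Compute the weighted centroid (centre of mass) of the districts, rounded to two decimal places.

The minimiser of Σwᵢ‖p−pᵢ‖² is the weighted centroid p* = (Σwᵢpᵢ)/(Σwᵢ).
Σwᵢ = 1290.
Σwᵢxᵢ = 40·5 + 800·19 + 450·3 = 16750.
Σwᵢyᵢ = 40·11 + 800·9 + 450·11 = 12590.
x* = 16750/1290 = 12.98, y* = 12590/1290 = 9.76.

(12.98, 9.76)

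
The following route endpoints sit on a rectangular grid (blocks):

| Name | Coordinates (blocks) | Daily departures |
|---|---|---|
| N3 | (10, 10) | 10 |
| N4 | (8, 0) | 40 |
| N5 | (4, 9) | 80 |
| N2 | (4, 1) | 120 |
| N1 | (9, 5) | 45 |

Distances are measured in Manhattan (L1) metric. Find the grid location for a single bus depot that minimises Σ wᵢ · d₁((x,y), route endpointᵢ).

(4, 1)

Manhattan distance separates: Σwᵢ(|x−xᵢ|+|y−yᵢ|) = Σwᵢ|x−xᵢ| + Σwᵢ|y−yᵢ|, so x and y are optimised independently as 1-D weighted medians.
Total weight W = 295; half = 147.5.
x-coordinate, sorted with cumulative weight:
  x=4 (N5, w=80) cum 80
  x=4 (N2, w=120) cum 200  ← median
  x=8 (N4, w=40) cum 240
  x=9 (N1, w=45) cum 285
  x=10 (N3, w=10) cum 295
⇒ x* = 4
y-coordinate, sorted with cumulative weight:
  y=0 (N4, w=40) cum 40
  y=1 (N2, w=120) cum 160  ← median
  y=5 (N1, w=45) cum 205
  y=9 (N5, w=80) cum 285
  y=10 (N3, w=10) cum 295
⇒ y* = 1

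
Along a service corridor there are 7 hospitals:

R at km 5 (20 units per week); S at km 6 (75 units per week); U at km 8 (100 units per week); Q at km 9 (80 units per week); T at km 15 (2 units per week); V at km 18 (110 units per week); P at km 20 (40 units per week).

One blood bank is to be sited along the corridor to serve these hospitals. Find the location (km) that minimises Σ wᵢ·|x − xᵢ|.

For a sum of weighted absolute distances on a line, the optimum is the weighted median (not the mean). Total weight W = 427; half-weight = 213.5.
Sort by position and accumulate weight:
  km 5 (R, w=20) → cum 20
  km 6 (S, w=75) → cum 95
  km 8 (U, w=100) → cum 195
  km 9 (Q, w=80) → cum 275  ≥ 213.5 → median here
  km 15 (T, w=2) → cum 277
  km 18 (V, w=110) → cum 387
  km 20 (P, w=40) → cum 427
Optimal location: km 9.

x = 9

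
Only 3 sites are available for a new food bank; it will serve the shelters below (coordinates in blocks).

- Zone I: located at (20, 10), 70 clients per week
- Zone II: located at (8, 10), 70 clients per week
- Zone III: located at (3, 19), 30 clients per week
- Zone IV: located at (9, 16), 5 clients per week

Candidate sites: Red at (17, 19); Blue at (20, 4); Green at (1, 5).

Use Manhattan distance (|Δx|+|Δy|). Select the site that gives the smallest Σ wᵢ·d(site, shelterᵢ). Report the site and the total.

Red, total 2575 blocks

Total weighted distance at each candidate:
  Red (17, 19): total = 2575
  Blue (20, 4): total = 2755
  Green (1, 5): total = 3095
Minimum is at Red with total 2575 blocks.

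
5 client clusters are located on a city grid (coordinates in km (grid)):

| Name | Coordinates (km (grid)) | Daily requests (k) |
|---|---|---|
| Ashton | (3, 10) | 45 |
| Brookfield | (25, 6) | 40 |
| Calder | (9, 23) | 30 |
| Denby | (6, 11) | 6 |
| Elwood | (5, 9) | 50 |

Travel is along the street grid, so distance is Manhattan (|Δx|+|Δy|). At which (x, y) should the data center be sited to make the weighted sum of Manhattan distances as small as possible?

Manhattan distance separates: Σwᵢ(|x−xᵢ|+|y−yᵢ|) = Σwᵢ|x−xᵢ| + Σwᵢ|y−yᵢ|, so x and y are optimised independently as 1-D weighted medians.
Total weight W = 171; half = 85.5.
x-coordinate, sorted with cumulative weight:
  x=3 (Ashton, w=45) cum 45
  x=5 (Elwood, w=50) cum 95  ← median
  x=6 (Denby, w=6) cum 101
  x=9 (Calder, w=30) cum 131
  x=25 (Brookfield, w=40) cum 171
⇒ x* = 5
y-coordinate, sorted with cumulative weight:
  y=6 (Brookfield, w=40) cum 40
  y=9 (Elwood, w=50) cum 90  ← median
  y=10 (Ashton, w=45) cum 135
  y=11 (Denby, w=6) cum 141
  y=23 (Calder, w=30) cum 171
⇒ y* = 9

(5, 9)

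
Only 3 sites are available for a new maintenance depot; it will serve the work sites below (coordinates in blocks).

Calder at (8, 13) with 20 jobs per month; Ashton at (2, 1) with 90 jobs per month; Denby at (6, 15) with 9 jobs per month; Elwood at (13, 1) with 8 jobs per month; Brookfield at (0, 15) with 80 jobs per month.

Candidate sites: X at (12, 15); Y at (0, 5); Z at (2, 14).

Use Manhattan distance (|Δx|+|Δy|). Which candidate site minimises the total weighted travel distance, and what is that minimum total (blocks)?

Z, total 1787 blocks

Total weighted distance at each candidate:
  X (12, 15): total = 3414
  Y (0, 5): total = 1940
  Z (2, 14): total = 1787
Minimum is at Z with total 1787 blocks.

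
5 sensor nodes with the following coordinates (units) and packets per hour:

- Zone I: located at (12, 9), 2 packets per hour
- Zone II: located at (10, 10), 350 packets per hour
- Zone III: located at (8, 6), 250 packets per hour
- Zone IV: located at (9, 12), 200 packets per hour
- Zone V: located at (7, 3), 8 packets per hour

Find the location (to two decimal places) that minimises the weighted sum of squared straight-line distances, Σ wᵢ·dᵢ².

(9.11, 9.19)

The minimiser of Σwᵢ‖p−pᵢ‖² is the weighted centroid p* = (Σwᵢpᵢ)/(Σwᵢ).
Σwᵢ = 810.
Σwᵢxᵢ = 2·12 + 350·10 + 250·8 + 200·9 + 8·7 = 7380.
Σwᵢyᵢ = 2·9 + 350·10 + 250·6 + 200·12 + 8·3 = 7442.
x* = 7380/810 = 9.11, y* = 7442/810 = 9.19.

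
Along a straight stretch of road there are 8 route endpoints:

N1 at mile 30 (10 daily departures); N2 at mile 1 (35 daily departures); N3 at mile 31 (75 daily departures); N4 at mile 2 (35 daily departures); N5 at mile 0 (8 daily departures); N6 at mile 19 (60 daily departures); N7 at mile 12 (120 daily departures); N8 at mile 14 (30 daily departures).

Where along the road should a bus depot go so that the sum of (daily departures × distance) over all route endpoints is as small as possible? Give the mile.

x = 12

For a sum of weighted absolute distances on a line, the optimum is the weighted median (not the mean). Total weight W = 373; half-weight = 186.5.
Sort by position and accumulate weight:
  mile 0 (N5, w=8) → cum 8
  mile 1 (N2, w=35) → cum 43
  mile 2 (N4, w=35) → cum 78
  mile 12 (N7, w=120) → cum 198  ≥ 186.5 → median here
  mile 14 (N8, w=30) → cum 228
  mile 19 (N6, w=60) → cum 288
  mile 30 (N1, w=10) → cum 298
  mile 31 (N3, w=75) → cum 373
Optimal location: mile 12.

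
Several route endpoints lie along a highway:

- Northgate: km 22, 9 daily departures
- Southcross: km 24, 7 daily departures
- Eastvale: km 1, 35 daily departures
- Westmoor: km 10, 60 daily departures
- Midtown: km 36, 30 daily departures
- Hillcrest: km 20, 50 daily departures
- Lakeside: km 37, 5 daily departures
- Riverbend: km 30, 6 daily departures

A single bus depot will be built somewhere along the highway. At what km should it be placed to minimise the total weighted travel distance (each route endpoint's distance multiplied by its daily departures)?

x = 20

For a sum of weighted absolute distances on a line, the optimum is the weighted median (not the mean). Total weight W = 202; half-weight = 101.
Sort by position and accumulate weight:
  km 1 (Eastvale, w=35) → cum 35
  km 10 (Westmoor, w=60) → cum 95
  km 20 (Hillcrest, w=50) → cum 145  ≥ 101 → median here
  km 22 (Northgate, w=9) → cum 154
  km 24 (Southcross, w=7) → cum 161
  km 30 (Riverbend, w=6) → cum 167
  km 36 (Midtown, w=30) → cum 197
  km 37 (Lakeside, w=5) → cum 202
Optimal location: km 20.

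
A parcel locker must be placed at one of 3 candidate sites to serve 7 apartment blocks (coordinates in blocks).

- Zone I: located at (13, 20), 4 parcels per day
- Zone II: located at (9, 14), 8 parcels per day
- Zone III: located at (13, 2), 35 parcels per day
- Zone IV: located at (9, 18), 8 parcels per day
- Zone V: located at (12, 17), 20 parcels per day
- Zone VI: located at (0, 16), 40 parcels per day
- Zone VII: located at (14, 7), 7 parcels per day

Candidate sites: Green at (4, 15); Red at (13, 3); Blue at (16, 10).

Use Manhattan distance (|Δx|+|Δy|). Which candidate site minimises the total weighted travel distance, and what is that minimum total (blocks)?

Green, total 1464 blocks

Total weighted distance at each candidate:
  Green (4, 15): total = 1464
  Red (13, 3): total = 1750
  Blue (16, 10): total = 1780
Minimum is at Green with total 1464 blocks.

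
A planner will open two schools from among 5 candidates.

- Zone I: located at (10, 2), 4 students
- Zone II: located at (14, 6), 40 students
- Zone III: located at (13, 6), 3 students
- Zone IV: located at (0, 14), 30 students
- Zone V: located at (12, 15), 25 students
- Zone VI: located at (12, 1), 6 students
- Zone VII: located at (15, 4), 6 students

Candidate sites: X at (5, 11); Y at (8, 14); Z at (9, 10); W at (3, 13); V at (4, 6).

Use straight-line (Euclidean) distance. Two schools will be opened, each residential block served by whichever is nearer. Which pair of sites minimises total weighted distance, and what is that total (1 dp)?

Evaluate every pair (each demand assigned to the nearer of the two):
  {Z, W}: total = 653.8
  {X, Z}: total = 733.9
  {Y, Z}: total = 756.3
  {Z, V}: total = 823.6
  {Y, W}: total = 829.8
  {X, Y}: total = 894.0
  {W, V}: total = 904.9
  {Y, V}: total = 922.6
  {X, W}: total = 924.2
  {X, V}: total = 956.0
Best pair: {Z, W} with total 653.8.

{Z, W}, total 653.8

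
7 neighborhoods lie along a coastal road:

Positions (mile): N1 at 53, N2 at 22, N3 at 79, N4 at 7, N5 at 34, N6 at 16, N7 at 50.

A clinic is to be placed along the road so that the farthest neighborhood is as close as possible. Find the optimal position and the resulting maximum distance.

The 1-center on a line is the midpoint of the two extreme points: leftmost at 7, rightmost at 79.
Optimal location = (7 + 79)/2 = 43; maximum distance = (79 − 7)/2 = 36.

location 43, max distance 36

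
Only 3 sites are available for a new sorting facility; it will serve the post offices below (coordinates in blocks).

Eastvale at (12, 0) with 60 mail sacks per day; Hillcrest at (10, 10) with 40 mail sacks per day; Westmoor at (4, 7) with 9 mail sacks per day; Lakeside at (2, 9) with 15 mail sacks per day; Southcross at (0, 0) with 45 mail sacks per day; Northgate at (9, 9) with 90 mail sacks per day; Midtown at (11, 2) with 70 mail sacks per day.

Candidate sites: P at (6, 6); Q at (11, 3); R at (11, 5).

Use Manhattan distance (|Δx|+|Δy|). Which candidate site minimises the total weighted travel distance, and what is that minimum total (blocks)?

Q, total 2304 blocks

Total weighted distance at each candidate:
  P (6, 6): total = 2882
  Q (11, 3): total = 2304
  R (11, 5): total = 2346
Minimum is at Q with total 2304 blocks.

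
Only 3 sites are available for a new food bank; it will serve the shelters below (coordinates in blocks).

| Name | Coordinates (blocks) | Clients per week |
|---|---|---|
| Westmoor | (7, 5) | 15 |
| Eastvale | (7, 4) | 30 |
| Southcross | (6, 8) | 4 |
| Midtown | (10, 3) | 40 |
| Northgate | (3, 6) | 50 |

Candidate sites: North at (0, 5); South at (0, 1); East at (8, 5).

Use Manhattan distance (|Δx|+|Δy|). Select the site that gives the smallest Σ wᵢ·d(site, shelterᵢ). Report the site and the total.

Total weighted distance at each candidate:
  North (0, 5): total = 1061
  South (0, 1): total = 1397
  East (8, 5): total = 555
Minimum is at East with total 555 blocks.

East, total 555 blocks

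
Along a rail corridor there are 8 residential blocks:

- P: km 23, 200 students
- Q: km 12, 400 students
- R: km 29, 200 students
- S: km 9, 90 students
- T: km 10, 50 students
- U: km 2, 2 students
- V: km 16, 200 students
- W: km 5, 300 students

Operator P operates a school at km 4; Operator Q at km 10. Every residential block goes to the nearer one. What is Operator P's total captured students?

The indifferent point is the midpoint (4+10)/2 = 7; residential blocks left of it (closer to Operator P at 4) go to Operator P, those right go to Operator Q.
  U at 2 (w=2) → Operator P
  W at 5 (w=300) → Operator P
  S at 9 (w=90) → Operator Q
  T at 10 (w=50) → Operator Q
  Q at 12 (w=400) → Operator Q
  V at 16 (w=200) → Operator Q
  P at 23 (w=200) → Operator Q
  R at 29 (w=200) → Operator Q
Operator P captures 302; Operator Q captures 1140.

302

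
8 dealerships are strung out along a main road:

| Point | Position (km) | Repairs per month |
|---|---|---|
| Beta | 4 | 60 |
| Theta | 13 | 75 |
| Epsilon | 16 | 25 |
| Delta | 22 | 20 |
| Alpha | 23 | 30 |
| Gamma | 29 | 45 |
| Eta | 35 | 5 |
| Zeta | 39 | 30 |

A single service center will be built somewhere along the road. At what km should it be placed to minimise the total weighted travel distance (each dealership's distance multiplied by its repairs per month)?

x = 16

For a sum of weighted absolute distances on a line, the optimum is the weighted median (not the mean). Total weight W = 290; half-weight = 145.
Sort by position and accumulate weight:
  km 4 (Beta, w=60) → cum 60
  km 13 (Theta, w=75) → cum 135
  km 16 (Epsilon, w=25) → cum 160  ≥ 145 → median here
  km 22 (Delta, w=20) → cum 180
  km 23 (Alpha, w=30) → cum 210
  km 29 (Gamma, w=45) → cum 255
  km 35 (Eta, w=5) → cum 260
  km 39 (Zeta, w=30) → cum 290
Optimal location: km 16.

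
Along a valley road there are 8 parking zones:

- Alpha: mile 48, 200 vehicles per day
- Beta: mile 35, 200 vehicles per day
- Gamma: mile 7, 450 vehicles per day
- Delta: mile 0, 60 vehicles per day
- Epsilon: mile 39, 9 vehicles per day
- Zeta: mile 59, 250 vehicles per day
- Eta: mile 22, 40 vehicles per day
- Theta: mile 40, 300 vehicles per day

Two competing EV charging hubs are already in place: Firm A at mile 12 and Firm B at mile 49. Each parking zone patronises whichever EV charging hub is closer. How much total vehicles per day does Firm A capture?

The indifferent point is the midpoint (12+49)/2 = 30.5; parking zones left of it (closer to Firm A at 12) go to Firm A, those right go to Firm B.
  Delta at 0 (w=60) → Firm A
  Gamma at 7 (w=450) → Firm A
  Eta at 22 (w=40) → Firm A
  Beta at 35 (w=200) → Firm B
  Epsilon at 39 (w=9) → Firm B
  Theta at 40 (w=300) → Firm B
  Alpha at 48 (w=200) → Firm B
  Zeta at 59 (w=250) → Firm B
Firm A captures 550; Firm B captures 959.

550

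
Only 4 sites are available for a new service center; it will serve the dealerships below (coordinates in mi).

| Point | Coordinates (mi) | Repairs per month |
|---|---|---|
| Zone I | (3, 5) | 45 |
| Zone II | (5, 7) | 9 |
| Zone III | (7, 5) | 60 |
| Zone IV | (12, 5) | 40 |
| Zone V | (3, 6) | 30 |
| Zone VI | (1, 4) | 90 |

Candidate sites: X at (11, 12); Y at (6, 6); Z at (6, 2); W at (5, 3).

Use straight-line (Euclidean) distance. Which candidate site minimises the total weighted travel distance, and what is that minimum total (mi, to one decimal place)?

Y, total 1057.9 mi

Total weighted distance at each candidate:
  X (11, 12): total = 2767.8
  Y (6, 6): total = 1057.9
  Z (6, 2): total = 1329.5
  W (5, 3): total = 1103.4
Minimum is at Y with total 1057.9 mi.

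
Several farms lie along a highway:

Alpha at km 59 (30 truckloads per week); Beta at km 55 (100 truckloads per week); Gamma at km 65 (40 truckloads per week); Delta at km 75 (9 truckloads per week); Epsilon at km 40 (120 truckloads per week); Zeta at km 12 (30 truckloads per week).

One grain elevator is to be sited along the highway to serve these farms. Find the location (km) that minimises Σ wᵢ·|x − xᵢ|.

For a sum of weighted absolute distances on a line, the optimum is the weighted median (not the mean). Total weight W = 329; half-weight = 164.5.
Sort by position and accumulate weight:
  km 12 (Zeta, w=30) → cum 30
  km 40 (Epsilon, w=120) → cum 150
  km 55 (Beta, w=100) → cum 250  ≥ 164.5 → median here
  km 59 (Alpha, w=30) → cum 280
  km 65 (Gamma, w=40) → cum 320
  km 75 (Delta, w=9) → cum 329
Optimal location: km 55.

x = 55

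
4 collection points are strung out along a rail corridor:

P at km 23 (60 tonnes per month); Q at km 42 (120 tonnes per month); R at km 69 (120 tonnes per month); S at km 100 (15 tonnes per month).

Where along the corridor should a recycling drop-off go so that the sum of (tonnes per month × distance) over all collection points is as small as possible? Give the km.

For a sum of weighted absolute distances on a line, the optimum is the weighted median (not the mean). Total weight W = 315; half-weight = 157.5.
Sort by position and accumulate weight:
  km 23 (P, w=60) → cum 60
  km 42 (Q, w=120) → cum 180  ≥ 157.5 → median here
  km 69 (R, w=120) → cum 300
  km 100 (S, w=15) → cum 315
Optimal location: km 42.

x = 42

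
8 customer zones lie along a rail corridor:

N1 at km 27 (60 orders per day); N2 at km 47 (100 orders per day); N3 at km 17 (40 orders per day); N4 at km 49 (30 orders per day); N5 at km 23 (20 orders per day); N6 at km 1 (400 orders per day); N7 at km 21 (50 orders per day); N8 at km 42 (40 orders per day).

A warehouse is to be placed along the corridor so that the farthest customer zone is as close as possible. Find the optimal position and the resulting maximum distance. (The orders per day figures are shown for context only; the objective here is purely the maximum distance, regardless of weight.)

The 1-center on a line is the midpoint of the two extreme points: leftmost at 1, rightmost at 49.
Optimal location = (1 + 49)/2 = 25; maximum distance = (49 − 1)/2 = 24.

location 25, max distance 24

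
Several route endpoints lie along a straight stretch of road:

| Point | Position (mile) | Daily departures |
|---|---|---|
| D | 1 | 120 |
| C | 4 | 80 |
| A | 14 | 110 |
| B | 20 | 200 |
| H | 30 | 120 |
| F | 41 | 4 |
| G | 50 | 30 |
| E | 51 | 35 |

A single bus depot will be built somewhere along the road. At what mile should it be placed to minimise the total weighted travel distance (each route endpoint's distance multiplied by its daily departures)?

x = 20

For a sum of weighted absolute distances on a line, the optimum is the weighted median (not the mean). Total weight W = 699; half-weight = 349.5.
Sort by position and accumulate weight:
  mile 1 (D, w=120) → cum 120
  mile 4 (C, w=80) → cum 200
  mile 14 (A, w=110) → cum 310
  mile 20 (B, w=200) → cum 510  ≥ 349.5 → median here
  mile 30 (H, w=120) → cum 630
  mile 41 (F, w=4) → cum 634
  mile 50 (G, w=30) → cum 664
  mile 51 (E, w=35) → cum 699
Optimal location: mile 20.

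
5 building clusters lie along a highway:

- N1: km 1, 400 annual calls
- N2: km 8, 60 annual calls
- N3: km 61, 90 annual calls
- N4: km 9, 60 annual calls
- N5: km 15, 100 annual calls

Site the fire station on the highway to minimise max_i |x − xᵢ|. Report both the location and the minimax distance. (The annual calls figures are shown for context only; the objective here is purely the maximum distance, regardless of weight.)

location 31, max distance 30

The 1-center on a line is the midpoint of the two extreme points: leftmost at 1, rightmost at 61.
Optimal location = (1 + 61)/2 = 31; maximum distance = (61 − 1)/2 = 30.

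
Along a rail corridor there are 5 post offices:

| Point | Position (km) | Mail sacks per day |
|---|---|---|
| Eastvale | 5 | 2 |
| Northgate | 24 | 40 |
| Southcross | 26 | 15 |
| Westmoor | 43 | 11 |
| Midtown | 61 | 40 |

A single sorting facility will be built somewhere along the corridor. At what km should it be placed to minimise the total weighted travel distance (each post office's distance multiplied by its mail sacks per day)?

x = 26

For a sum of weighted absolute distances on a line, the optimum is the weighted median (not the mean). Total weight W = 108; half-weight = 54.
Sort by position and accumulate weight:
  km 5 (Eastvale, w=2) → cum 2
  km 24 (Northgate, w=40) → cum 42
  km 26 (Southcross, w=15) → cum 57  ≥ 54 → median here
  km 43 (Westmoor, w=11) → cum 68
  km 61 (Midtown, w=40) → cum 108
Optimal location: km 26.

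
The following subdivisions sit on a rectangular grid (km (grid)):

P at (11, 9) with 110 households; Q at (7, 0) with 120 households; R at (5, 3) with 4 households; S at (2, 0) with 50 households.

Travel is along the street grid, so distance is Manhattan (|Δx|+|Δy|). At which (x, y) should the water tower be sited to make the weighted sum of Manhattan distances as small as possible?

(7, 0)

Manhattan distance separates: Σwᵢ(|x−xᵢ|+|y−yᵢ|) = Σwᵢ|x−xᵢ| + Σwᵢ|y−yᵢ|, so x and y are optimised independently as 1-D weighted medians.
Total weight W = 284; half = 142.
x-coordinate, sorted with cumulative weight:
  x=2 (S, w=50) cum 50
  x=5 (R, w=4) cum 54
  x=7 (Q, w=120) cum 174  ← median
  x=11 (P, w=110) cum 284
⇒ x* = 7
y-coordinate, sorted with cumulative weight:
  y=0 (Q, w=120) cum 120
  y=0 (S, w=50) cum 170  ← median
  y=3 (R, w=4) cum 174
  y=9 (P, w=110) cum 284
⇒ y* = 0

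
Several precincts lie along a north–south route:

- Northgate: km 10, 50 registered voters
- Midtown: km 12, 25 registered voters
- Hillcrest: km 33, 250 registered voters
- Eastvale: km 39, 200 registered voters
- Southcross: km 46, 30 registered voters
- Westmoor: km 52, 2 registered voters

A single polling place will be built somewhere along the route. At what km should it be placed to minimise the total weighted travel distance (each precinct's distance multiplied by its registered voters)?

For a sum of weighted absolute distances on a line, the optimum is the weighted median (not the mean). Total weight W = 557; half-weight = 278.5.
Sort by position and accumulate weight:
  km 10 (Northgate, w=50) → cum 50
  km 12 (Midtown, w=25) → cum 75
  km 33 (Hillcrest, w=250) → cum 325  ≥ 278.5 → median here
  km 39 (Eastvale, w=200) → cum 525
  km 46 (Southcross, w=30) → cum 555
  km 52 (Westmoor, w=2) → cum 557
Optimal location: km 33.

x = 33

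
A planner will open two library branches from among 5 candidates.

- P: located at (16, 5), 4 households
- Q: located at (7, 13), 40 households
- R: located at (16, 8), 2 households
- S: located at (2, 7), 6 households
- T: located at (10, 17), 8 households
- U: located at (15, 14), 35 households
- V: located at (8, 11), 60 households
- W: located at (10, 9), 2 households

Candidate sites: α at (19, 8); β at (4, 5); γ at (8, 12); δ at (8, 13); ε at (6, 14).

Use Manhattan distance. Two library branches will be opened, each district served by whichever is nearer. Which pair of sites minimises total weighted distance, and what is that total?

{γ, δ}, total 588

Evaluate every pair (each demand assigned to the nearer of the two):
  {γ, δ}: total = 588
  {β, δ}: total = 598
  {α, δ}: total = 602
  {α, γ}: total = 617
  {β, γ}: total = 617
  {δ, ε}: total = 656
  {γ, ε}: total = 671
  {α, ε}: total = 865
  {β, ε}: total = 871
  {α, β}: total = 1608
Best pair: {γ, δ} with total 588.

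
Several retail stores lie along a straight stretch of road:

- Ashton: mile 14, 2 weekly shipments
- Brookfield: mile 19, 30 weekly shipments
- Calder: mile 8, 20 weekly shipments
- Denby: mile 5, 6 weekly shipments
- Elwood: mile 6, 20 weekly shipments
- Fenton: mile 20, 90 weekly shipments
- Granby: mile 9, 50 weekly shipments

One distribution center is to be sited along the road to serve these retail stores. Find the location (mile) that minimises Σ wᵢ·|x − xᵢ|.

x = 19

For a sum of weighted absolute distances on a line, the optimum is the weighted median (not the mean). Total weight W = 218; half-weight = 109.
Sort by position and accumulate weight:
  mile 5 (Denby, w=6) → cum 6
  mile 6 (Elwood, w=20) → cum 26
  mile 8 (Calder, w=20) → cum 46
  mile 9 (Granby, w=50) → cum 96
  mile 14 (Ashton, w=2) → cum 98
  mile 19 (Brookfield, w=30) → cum 128  ≥ 109 → median here
  mile 20 (Fenton, w=90) → cum 218
Optimal location: mile 19.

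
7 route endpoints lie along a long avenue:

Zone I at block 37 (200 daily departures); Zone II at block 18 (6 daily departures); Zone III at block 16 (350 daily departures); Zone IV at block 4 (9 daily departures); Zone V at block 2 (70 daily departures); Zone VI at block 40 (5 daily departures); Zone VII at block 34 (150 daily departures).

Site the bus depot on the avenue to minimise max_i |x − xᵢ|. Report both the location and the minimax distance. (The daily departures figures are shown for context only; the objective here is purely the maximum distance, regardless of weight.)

The 1-center on a line is the midpoint of the two extreme points: leftmost at 2, rightmost at 40.
Optimal location = (2 + 40)/2 = 21; maximum distance = (40 − 2)/2 = 19.

location 21, max distance 19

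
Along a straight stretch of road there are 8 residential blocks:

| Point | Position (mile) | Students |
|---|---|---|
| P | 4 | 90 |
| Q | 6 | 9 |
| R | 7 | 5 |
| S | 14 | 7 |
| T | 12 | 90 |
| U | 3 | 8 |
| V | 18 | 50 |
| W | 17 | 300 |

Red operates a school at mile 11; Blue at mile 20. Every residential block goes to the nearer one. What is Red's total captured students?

The indifferent point is the midpoint (11+20)/2 = 15.5; residential blocks left of it (closer to Red at 11) go to Red, those right go to Blue.
  U at 3 (w=8) → Red
  P at 4 (w=90) → Red
  Q at 6 (w=9) → Red
  R at 7 (w=5) → Red
  T at 12 (w=90) → Red
  S at 14 (w=7) → Red
  W at 17 (w=300) → Blue
  V at 18 (w=50) → Blue
Red captures 209; Blue captures 350.

209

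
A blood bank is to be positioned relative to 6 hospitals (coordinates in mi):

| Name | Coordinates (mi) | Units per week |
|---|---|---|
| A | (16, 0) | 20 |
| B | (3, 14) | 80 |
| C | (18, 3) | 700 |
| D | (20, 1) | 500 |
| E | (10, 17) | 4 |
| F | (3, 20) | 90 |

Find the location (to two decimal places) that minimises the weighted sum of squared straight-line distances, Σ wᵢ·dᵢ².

The minimiser of Σwᵢ‖p−pᵢ‖² is the weighted centroid p* = (Σwᵢpᵢ)/(Σwᵢ).
Σwᵢ = 1394.
Σwᵢxᵢ = 20·16 + 80·3 + 700·18 + 500·20 + 4·10 + 90·3 = 23470.
Σwᵢyᵢ = 20·0 + 80·14 + 700·3 + 500·1 + 4·17 + 90·20 = 5588.
x* = 23470/1394 = 16.84, y* = 5588/1394 = 4.01.

(16.84, 4.01)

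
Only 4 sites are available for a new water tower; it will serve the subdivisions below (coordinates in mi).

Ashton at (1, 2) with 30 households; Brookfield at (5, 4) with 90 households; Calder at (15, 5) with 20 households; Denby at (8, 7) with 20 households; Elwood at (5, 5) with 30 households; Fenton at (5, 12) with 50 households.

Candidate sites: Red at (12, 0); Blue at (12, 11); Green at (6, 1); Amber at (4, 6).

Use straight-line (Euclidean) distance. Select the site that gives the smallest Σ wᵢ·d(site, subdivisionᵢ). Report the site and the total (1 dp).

Amber, total 1001.2 mi

Total weighted distance at each candidate:
  Red (12, 0): total = 2291.6
  Blue (12, 11): total = 2194.8
  Green (6, 1): total = 1437.0
  Amber (4, 6): total = 1001.2
Minimum is at Amber with total 1001.2 mi.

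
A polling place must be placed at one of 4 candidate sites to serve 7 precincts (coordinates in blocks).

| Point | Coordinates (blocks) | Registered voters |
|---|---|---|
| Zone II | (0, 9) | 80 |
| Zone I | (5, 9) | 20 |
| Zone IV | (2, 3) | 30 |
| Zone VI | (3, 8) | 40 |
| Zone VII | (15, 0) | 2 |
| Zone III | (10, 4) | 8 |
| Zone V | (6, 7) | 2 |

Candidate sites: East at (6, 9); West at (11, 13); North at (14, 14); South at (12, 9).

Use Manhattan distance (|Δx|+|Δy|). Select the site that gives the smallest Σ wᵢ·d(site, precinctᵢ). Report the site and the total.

East, total 1072 blocks

Total weighted distance at each candidate:
  East (6, 9): total = 1072
  West (11, 13): total = 2626
  North (14, 14): total = 3342
  South (12, 9): total = 2076
Minimum is at East with total 1072 blocks.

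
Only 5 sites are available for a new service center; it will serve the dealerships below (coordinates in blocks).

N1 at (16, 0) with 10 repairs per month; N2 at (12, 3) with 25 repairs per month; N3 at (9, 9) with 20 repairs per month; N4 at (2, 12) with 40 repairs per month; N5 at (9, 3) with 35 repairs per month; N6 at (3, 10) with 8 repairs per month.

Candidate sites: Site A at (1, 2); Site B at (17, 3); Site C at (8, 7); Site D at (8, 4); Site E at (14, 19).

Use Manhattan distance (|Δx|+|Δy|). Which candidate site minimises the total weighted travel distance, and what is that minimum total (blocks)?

Site D, total 1083 blocks

Total weighted distance at each candidate:
  Site A (1, 2): total = 1605
  Site B (17, 3): total = 1853
  Site C (8, 7): total = 1089
  Site D (8, 4): total = 1083
  Site E (14, 19): total = 2615
Minimum is at Site D with total 1083 blocks.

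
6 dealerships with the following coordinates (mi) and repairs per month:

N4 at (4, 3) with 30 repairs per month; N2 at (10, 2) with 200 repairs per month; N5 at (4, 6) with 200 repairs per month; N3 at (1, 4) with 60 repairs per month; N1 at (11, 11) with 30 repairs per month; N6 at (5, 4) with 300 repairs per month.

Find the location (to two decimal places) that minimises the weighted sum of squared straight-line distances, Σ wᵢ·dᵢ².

(5.87, 4.22)

The minimiser of Σwᵢ‖p−pᵢ‖² is the weighted centroid p* = (Σwᵢpᵢ)/(Σwᵢ).
Σwᵢ = 820.
Σwᵢxᵢ = 30·4 + 200·10 + 200·4 + 60·1 + 30·11 + 300·5 = 4810.
Σwᵢyᵢ = 30·3 + 200·2 + 200·6 + 60·4 + 30·11 + 300·4 = 3460.
x* = 4810/820 = 5.87, y* = 3460/820 = 4.22.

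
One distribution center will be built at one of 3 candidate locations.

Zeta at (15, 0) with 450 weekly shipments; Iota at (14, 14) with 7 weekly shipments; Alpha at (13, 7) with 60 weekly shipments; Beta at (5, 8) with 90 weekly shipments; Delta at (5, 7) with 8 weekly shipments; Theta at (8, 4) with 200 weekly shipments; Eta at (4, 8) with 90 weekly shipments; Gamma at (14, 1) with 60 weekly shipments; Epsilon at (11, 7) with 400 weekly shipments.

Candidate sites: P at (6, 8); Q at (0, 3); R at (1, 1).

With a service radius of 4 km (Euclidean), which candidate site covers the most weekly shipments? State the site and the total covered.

P, covering 188

Coverage radius r = 4 km; a point is covered iff (Δx)²+(Δy)² ≤ 4² = 16.
  P (6, 8): covers {Beta, Delta, Eta} → 188
  Q (0, 3): covers {none} → 0
  R (1, 1): covers {none} → 0
Maximum coverage at P: 188 weekly shipments.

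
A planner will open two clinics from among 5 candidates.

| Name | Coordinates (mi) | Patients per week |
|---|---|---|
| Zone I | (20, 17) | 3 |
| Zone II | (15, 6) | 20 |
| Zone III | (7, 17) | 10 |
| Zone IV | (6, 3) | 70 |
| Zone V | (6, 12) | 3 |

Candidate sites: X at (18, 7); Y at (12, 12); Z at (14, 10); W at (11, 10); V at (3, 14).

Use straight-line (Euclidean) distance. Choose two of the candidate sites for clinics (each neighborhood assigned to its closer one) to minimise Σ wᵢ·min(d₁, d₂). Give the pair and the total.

{X, W}, total 792.8

Evaluate every pair (each demand assigned to the nearer of the two):
  {X, W}: total = 792.8
  {Z, W}: total = 809.1
  {W, V}: total = 810.3
  {Y, W}: total = 830.5
  {Z, V}: total = 915.0
  {X, Y}: total = 937.4
  {Y, Z}: total = 942.9
  {X, V}: total = 952.8
  {X, Z}: total = 958.7
  {Y, V}: total = 980.4
Best pair: {X, W} with total 792.8.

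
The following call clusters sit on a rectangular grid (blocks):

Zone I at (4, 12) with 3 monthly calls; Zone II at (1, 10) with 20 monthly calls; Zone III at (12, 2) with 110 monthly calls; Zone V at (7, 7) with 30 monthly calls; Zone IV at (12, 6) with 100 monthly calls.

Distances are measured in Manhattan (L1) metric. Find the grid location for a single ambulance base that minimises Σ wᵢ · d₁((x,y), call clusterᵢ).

(12, 6)

Manhattan distance separates: Σwᵢ(|x−xᵢ|+|y−yᵢ|) = Σwᵢ|x−xᵢ| + Σwᵢ|y−yᵢ|, so x and y are optimised independently as 1-D weighted medians.
Total weight W = 263; half = 131.5.
x-coordinate, sorted with cumulative weight:
  x=1 (Zone II, w=20) cum 20
  x=4 (Zone I, w=3) cum 23
  x=7 (Zone V, w=30) cum 53
  x=12 (Zone III, w=110) cum 163  ← median
  x=12 (Zone IV, w=100) cum 263
⇒ x* = 12
y-coordinate, sorted with cumulative weight:
  y=2 (Zone III, w=110) cum 110
  y=6 (Zone IV, w=100) cum 210  ← median
  y=7 (Zone V, w=30) cum 240
  y=10 (Zone II, w=20) cum 260
  y=12 (Zone I, w=3) cum 263
⇒ y* = 6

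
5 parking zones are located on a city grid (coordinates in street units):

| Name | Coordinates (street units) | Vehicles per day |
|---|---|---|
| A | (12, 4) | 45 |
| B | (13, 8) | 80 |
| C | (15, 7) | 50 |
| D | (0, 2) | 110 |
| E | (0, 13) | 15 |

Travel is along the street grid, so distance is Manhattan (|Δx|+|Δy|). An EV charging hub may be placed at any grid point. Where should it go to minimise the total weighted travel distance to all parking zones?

Manhattan distance separates: Σwᵢ(|x−xᵢ|+|y−yᵢ|) = Σwᵢ|x−xᵢ| + Σwᵢ|y−yᵢ|, so x and y are optimised independently as 1-D weighted medians.
Total weight W = 300; half = 150.
x-coordinate, sorted with cumulative weight:
  x=0 (D, w=110) cum 110
  x=0 (E, w=15) cum 125
  x=12 (A, w=45) cum 170  ← median
  x=13 (B, w=80) cum 250
  x=15 (C, w=50) cum 300
⇒ x* = 12
y-coordinate, sorted with cumulative weight:
  y=2 (D, w=110) cum 110
  y=4 (A, w=45) cum 155  ← median
  y=7 (C, w=50) cum 205
  y=8 (B, w=80) cum 285
  y=13 (E, w=15) cum 300
⇒ y* = 4

(12, 4)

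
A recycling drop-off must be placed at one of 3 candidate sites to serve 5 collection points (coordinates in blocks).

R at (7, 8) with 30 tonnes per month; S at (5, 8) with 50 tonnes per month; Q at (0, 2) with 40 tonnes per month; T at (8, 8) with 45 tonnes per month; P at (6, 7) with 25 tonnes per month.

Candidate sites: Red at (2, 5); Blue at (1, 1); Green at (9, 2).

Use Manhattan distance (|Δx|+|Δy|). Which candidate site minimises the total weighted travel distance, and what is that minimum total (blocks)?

Red, total 1295 blocks

Total weighted distance at each candidate:
  Red (2, 5): total = 1295
  Blue (1, 1): total = 1925
  Green (9, 2): total = 1615
Minimum is at Red with total 1295 blocks.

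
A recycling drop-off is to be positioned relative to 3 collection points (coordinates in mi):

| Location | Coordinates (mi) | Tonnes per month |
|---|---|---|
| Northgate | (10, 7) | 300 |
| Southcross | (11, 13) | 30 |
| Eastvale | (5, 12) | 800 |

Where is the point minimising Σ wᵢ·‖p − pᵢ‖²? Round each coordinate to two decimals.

The minimiser of Σwᵢ‖p−pᵢ‖² is the weighted centroid p* = (Σwᵢpᵢ)/(Σwᵢ).
Σwᵢ = 1130.
Σwᵢxᵢ = 300·10 + 30·11 + 800·5 = 7330.
Σwᵢyᵢ = 300·7 + 30·13 + 800·12 = 12090.
x* = 7330/1130 = 6.49, y* = 12090/1130 = 10.70.

(6.49, 10.70)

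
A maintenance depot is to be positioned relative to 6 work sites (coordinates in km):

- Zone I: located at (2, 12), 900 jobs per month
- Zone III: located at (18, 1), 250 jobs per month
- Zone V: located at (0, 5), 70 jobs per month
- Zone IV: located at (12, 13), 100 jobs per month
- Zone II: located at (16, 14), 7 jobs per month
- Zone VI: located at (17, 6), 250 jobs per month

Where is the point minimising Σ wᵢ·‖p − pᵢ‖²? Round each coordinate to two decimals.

(7.52, 9.07)

The minimiser of Σwᵢ‖p−pᵢ‖² is the weighted centroid p* = (Σwᵢpᵢ)/(Σwᵢ).
Σwᵢ = 1577.
Σwᵢxᵢ = 900·2 + 250·18 + 70·0 + 100·12 + 7·16 + 250·17 = 11862.
Σwᵢyᵢ = 900·12 + 250·1 + 70·5 + 100·13 + 7·14 + 250·6 = 14298.
x* = 11862/1577 = 7.52, y* = 14298/1577 = 9.07.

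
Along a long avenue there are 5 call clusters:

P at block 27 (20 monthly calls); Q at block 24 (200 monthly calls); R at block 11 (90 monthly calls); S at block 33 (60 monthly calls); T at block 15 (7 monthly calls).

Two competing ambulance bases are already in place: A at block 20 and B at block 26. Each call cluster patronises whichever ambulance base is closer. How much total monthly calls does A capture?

The indifferent point is the midpoint (20+26)/2 = 23; call clusters left of it (closer to A at 20) go to A, those right go to B.
  R at 11 (w=90) → A
  T at 15 (w=7) → A
  Q at 24 (w=200) → B
  P at 27 (w=20) → B
  S at 33 (w=60) → B
A captures 97; B captures 280.

97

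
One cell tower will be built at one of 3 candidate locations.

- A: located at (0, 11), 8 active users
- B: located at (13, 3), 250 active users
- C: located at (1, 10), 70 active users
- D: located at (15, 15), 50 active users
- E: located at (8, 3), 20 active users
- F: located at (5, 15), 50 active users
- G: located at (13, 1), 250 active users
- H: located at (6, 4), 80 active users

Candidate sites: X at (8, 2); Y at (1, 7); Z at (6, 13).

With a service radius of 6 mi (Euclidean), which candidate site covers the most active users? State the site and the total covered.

X, covering 600

Coverage radius r = 6 mi; a point is covered iff (Δx)²+(Δy)² ≤ 6² = 36.
  X (8, 2): covers {B, E, G, H} → 600
  Y (1, 7): covers {A, C, H} → 158
  Z (6, 13): covers {C, F} → 120
Maximum coverage at X: 600 active users.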